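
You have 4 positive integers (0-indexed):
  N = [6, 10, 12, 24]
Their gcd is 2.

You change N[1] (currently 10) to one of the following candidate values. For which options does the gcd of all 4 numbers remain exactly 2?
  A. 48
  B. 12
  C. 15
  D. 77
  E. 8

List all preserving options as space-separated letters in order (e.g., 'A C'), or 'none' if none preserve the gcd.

Old gcd = 2; gcd of others (without N[1]) = 6
New gcd for candidate v: gcd(6, v). Preserves old gcd iff gcd(6, v) = 2.
  Option A: v=48, gcd(6,48)=6 -> changes
  Option B: v=12, gcd(6,12)=6 -> changes
  Option C: v=15, gcd(6,15)=3 -> changes
  Option D: v=77, gcd(6,77)=1 -> changes
  Option E: v=8, gcd(6,8)=2 -> preserves

Answer: E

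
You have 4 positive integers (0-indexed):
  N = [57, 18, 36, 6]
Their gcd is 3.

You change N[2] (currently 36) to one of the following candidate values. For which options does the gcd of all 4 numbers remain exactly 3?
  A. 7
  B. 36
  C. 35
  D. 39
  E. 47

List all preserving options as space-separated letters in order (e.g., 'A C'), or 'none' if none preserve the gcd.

Answer: B D

Derivation:
Old gcd = 3; gcd of others (without N[2]) = 3
New gcd for candidate v: gcd(3, v). Preserves old gcd iff gcd(3, v) = 3.
  Option A: v=7, gcd(3,7)=1 -> changes
  Option B: v=36, gcd(3,36)=3 -> preserves
  Option C: v=35, gcd(3,35)=1 -> changes
  Option D: v=39, gcd(3,39)=3 -> preserves
  Option E: v=47, gcd(3,47)=1 -> changes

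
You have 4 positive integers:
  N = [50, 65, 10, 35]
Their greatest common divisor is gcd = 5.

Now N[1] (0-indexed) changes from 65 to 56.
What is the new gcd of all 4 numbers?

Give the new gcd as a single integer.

Answer: 1

Derivation:
Numbers: [50, 65, 10, 35], gcd = 5
Change: index 1, 65 -> 56
gcd of the OTHER numbers (without index 1): gcd([50, 10, 35]) = 5
New gcd = gcd(g_others, new_val) = gcd(5, 56) = 1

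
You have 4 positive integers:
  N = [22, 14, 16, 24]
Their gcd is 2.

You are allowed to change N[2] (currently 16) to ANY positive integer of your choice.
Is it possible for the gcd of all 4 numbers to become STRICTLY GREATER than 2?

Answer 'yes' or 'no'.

Current gcd = 2
gcd of all OTHER numbers (without N[2]=16): gcd([22, 14, 24]) = 2
The new gcd after any change is gcd(2, new_value).
This can be at most 2.
Since 2 = old gcd 2, the gcd can only stay the same or decrease.

Answer: no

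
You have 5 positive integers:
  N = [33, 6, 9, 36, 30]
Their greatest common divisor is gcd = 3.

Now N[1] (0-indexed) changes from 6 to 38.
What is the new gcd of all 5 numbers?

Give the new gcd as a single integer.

Answer: 1

Derivation:
Numbers: [33, 6, 9, 36, 30], gcd = 3
Change: index 1, 6 -> 38
gcd of the OTHER numbers (without index 1): gcd([33, 9, 36, 30]) = 3
New gcd = gcd(g_others, new_val) = gcd(3, 38) = 1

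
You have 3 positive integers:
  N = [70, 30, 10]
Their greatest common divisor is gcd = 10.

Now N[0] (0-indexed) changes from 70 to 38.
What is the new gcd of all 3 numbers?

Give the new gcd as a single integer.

Numbers: [70, 30, 10], gcd = 10
Change: index 0, 70 -> 38
gcd of the OTHER numbers (without index 0): gcd([30, 10]) = 10
New gcd = gcd(g_others, new_val) = gcd(10, 38) = 2

Answer: 2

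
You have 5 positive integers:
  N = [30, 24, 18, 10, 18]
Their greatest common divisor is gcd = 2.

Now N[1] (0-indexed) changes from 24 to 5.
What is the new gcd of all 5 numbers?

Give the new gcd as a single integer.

Answer: 1

Derivation:
Numbers: [30, 24, 18, 10, 18], gcd = 2
Change: index 1, 24 -> 5
gcd of the OTHER numbers (without index 1): gcd([30, 18, 10, 18]) = 2
New gcd = gcd(g_others, new_val) = gcd(2, 5) = 1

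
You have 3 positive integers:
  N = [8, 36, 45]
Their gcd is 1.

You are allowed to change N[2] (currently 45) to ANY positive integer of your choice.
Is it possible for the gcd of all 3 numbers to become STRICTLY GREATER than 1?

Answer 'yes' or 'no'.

Answer: yes

Derivation:
Current gcd = 1
gcd of all OTHER numbers (without N[2]=45): gcd([8, 36]) = 4
The new gcd after any change is gcd(4, new_value).
This can be at most 4.
Since 4 > old gcd 1, the gcd CAN increase (e.g., set N[2] = 4).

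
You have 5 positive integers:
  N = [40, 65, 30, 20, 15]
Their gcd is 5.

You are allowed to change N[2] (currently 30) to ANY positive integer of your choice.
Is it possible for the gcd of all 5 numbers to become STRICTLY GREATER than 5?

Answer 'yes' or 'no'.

Answer: no

Derivation:
Current gcd = 5
gcd of all OTHER numbers (without N[2]=30): gcd([40, 65, 20, 15]) = 5
The new gcd after any change is gcd(5, new_value).
This can be at most 5.
Since 5 = old gcd 5, the gcd can only stay the same or decrease.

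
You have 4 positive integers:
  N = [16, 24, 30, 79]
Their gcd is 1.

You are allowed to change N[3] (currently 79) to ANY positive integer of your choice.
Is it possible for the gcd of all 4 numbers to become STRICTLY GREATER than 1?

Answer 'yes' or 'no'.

Current gcd = 1
gcd of all OTHER numbers (without N[3]=79): gcd([16, 24, 30]) = 2
The new gcd after any change is gcd(2, new_value).
This can be at most 2.
Since 2 > old gcd 1, the gcd CAN increase (e.g., set N[3] = 2).

Answer: yes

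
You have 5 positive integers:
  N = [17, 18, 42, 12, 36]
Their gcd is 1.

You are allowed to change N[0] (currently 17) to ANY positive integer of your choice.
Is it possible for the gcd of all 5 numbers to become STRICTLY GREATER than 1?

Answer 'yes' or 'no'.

Current gcd = 1
gcd of all OTHER numbers (without N[0]=17): gcd([18, 42, 12, 36]) = 6
The new gcd after any change is gcd(6, new_value).
This can be at most 6.
Since 6 > old gcd 1, the gcd CAN increase (e.g., set N[0] = 6).

Answer: yes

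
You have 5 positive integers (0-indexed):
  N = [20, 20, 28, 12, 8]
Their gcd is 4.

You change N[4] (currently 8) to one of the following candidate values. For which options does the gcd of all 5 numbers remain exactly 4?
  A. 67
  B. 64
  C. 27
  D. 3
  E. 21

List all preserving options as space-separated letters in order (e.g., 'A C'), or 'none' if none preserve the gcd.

Answer: B

Derivation:
Old gcd = 4; gcd of others (without N[4]) = 4
New gcd for candidate v: gcd(4, v). Preserves old gcd iff gcd(4, v) = 4.
  Option A: v=67, gcd(4,67)=1 -> changes
  Option B: v=64, gcd(4,64)=4 -> preserves
  Option C: v=27, gcd(4,27)=1 -> changes
  Option D: v=3, gcd(4,3)=1 -> changes
  Option E: v=21, gcd(4,21)=1 -> changes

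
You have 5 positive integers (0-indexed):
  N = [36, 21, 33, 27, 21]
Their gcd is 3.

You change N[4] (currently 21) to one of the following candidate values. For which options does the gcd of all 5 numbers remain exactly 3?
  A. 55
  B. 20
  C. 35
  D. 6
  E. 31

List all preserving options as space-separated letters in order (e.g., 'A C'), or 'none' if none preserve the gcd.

Answer: D

Derivation:
Old gcd = 3; gcd of others (without N[4]) = 3
New gcd for candidate v: gcd(3, v). Preserves old gcd iff gcd(3, v) = 3.
  Option A: v=55, gcd(3,55)=1 -> changes
  Option B: v=20, gcd(3,20)=1 -> changes
  Option C: v=35, gcd(3,35)=1 -> changes
  Option D: v=6, gcd(3,6)=3 -> preserves
  Option E: v=31, gcd(3,31)=1 -> changes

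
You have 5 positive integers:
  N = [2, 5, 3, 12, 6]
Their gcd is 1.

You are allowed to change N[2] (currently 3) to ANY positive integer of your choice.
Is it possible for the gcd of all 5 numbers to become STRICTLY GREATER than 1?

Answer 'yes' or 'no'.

Answer: no

Derivation:
Current gcd = 1
gcd of all OTHER numbers (without N[2]=3): gcd([2, 5, 12, 6]) = 1
The new gcd after any change is gcd(1, new_value).
This can be at most 1.
Since 1 = old gcd 1, the gcd can only stay the same or decrease.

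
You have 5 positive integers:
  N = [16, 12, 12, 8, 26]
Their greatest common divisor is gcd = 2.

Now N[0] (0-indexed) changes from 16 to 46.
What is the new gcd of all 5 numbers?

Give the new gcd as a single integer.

Numbers: [16, 12, 12, 8, 26], gcd = 2
Change: index 0, 16 -> 46
gcd of the OTHER numbers (without index 0): gcd([12, 12, 8, 26]) = 2
New gcd = gcd(g_others, new_val) = gcd(2, 46) = 2

Answer: 2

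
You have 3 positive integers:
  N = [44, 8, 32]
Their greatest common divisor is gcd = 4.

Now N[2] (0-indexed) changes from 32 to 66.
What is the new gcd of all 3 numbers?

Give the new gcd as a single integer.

Answer: 2

Derivation:
Numbers: [44, 8, 32], gcd = 4
Change: index 2, 32 -> 66
gcd of the OTHER numbers (without index 2): gcd([44, 8]) = 4
New gcd = gcd(g_others, new_val) = gcd(4, 66) = 2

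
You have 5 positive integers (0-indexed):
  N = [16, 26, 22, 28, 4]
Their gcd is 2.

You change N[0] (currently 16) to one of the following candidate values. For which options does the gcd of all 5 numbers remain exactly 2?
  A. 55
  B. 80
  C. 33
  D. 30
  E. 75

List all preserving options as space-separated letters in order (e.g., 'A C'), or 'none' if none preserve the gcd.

Answer: B D

Derivation:
Old gcd = 2; gcd of others (without N[0]) = 2
New gcd for candidate v: gcd(2, v). Preserves old gcd iff gcd(2, v) = 2.
  Option A: v=55, gcd(2,55)=1 -> changes
  Option B: v=80, gcd(2,80)=2 -> preserves
  Option C: v=33, gcd(2,33)=1 -> changes
  Option D: v=30, gcd(2,30)=2 -> preserves
  Option E: v=75, gcd(2,75)=1 -> changes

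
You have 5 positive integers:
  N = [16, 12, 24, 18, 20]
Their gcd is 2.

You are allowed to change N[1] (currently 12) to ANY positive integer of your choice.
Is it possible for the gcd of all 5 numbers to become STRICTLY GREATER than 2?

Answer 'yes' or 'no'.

Answer: no

Derivation:
Current gcd = 2
gcd of all OTHER numbers (without N[1]=12): gcd([16, 24, 18, 20]) = 2
The new gcd after any change is gcd(2, new_value).
This can be at most 2.
Since 2 = old gcd 2, the gcd can only stay the same or decrease.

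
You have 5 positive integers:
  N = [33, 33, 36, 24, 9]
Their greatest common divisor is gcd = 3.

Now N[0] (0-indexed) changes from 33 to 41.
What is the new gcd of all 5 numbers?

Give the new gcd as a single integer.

Answer: 1

Derivation:
Numbers: [33, 33, 36, 24, 9], gcd = 3
Change: index 0, 33 -> 41
gcd of the OTHER numbers (without index 0): gcd([33, 36, 24, 9]) = 3
New gcd = gcd(g_others, new_val) = gcd(3, 41) = 1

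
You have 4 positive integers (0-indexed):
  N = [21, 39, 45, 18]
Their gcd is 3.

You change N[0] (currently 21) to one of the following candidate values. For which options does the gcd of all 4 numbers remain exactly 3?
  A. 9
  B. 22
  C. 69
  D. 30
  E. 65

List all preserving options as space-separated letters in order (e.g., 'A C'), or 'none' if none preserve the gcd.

Answer: A C D

Derivation:
Old gcd = 3; gcd of others (without N[0]) = 3
New gcd for candidate v: gcd(3, v). Preserves old gcd iff gcd(3, v) = 3.
  Option A: v=9, gcd(3,9)=3 -> preserves
  Option B: v=22, gcd(3,22)=1 -> changes
  Option C: v=69, gcd(3,69)=3 -> preserves
  Option D: v=30, gcd(3,30)=3 -> preserves
  Option E: v=65, gcd(3,65)=1 -> changes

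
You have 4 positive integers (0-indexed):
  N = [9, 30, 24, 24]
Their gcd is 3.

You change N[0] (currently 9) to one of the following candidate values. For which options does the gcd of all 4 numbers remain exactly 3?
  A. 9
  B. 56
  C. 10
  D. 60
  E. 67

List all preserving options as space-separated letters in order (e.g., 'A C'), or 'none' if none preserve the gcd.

Answer: A

Derivation:
Old gcd = 3; gcd of others (without N[0]) = 6
New gcd for candidate v: gcd(6, v). Preserves old gcd iff gcd(6, v) = 3.
  Option A: v=9, gcd(6,9)=3 -> preserves
  Option B: v=56, gcd(6,56)=2 -> changes
  Option C: v=10, gcd(6,10)=2 -> changes
  Option D: v=60, gcd(6,60)=6 -> changes
  Option E: v=67, gcd(6,67)=1 -> changes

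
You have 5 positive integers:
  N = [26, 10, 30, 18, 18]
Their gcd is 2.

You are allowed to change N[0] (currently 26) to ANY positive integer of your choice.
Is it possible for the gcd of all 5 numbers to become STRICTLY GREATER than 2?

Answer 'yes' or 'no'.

Answer: no

Derivation:
Current gcd = 2
gcd of all OTHER numbers (without N[0]=26): gcd([10, 30, 18, 18]) = 2
The new gcd after any change is gcd(2, new_value).
This can be at most 2.
Since 2 = old gcd 2, the gcd can only stay the same or decrease.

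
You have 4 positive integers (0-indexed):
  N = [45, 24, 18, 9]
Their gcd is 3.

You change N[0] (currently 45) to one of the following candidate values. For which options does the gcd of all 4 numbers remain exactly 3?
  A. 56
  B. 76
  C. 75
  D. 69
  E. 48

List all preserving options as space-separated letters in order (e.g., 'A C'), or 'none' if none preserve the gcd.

Answer: C D E

Derivation:
Old gcd = 3; gcd of others (without N[0]) = 3
New gcd for candidate v: gcd(3, v). Preserves old gcd iff gcd(3, v) = 3.
  Option A: v=56, gcd(3,56)=1 -> changes
  Option B: v=76, gcd(3,76)=1 -> changes
  Option C: v=75, gcd(3,75)=3 -> preserves
  Option D: v=69, gcd(3,69)=3 -> preserves
  Option E: v=48, gcd(3,48)=3 -> preserves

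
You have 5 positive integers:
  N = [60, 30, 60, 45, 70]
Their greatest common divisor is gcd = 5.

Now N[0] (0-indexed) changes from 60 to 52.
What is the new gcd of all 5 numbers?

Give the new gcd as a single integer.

Answer: 1

Derivation:
Numbers: [60, 30, 60, 45, 70], gcd = 5
Change: index 0, 60 -> 52
gcd of the OTHER numbers (without index 0): gcd([30, 60, 45, 70]) = 5
New gcd = gcd(g_others, new_val) = gcd(5, 52) = 1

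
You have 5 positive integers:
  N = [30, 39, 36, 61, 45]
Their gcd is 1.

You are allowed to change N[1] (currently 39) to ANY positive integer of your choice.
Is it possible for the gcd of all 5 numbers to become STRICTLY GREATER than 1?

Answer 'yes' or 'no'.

Answer: no

Derivation:
Current gcd = 1
gcd of all OTHER numbers (without N[1]=39): gcd([30, 36, 61, 45]) = 1
The new gcd after any change is gcd(1, new_value).
This can be at most 1.
Since 1 = old gcd 1, the gcd can only stay the same or decrease.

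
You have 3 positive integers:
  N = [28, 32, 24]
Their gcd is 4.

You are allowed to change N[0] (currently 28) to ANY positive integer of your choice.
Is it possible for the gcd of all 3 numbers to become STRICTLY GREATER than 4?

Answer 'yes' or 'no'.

Answer: yes

Derivation:
Current gcd = 4
gcd of all OTHER numbers (without N[0]=28): gcd([32, 24]) = 8
The new gcd after any change is gcd(8, new_value).
This can be at most 8.
Since 8 > old gcd 4, the gcd CAN increase (e.g., set N[0] = 8).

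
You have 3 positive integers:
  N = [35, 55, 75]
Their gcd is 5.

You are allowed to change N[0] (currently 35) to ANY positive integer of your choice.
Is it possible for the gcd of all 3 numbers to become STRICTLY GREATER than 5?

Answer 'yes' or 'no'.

Answer: no

Derivation:
Current gcd = 5
gcd of all OTHER numbers (without N[0]=35): gcd([55, 75]) = 5
The new gcd after any change is gcd(5, new_value).
This can be at most 5.
Since 5 = old gcd 5, the gcd can only stay the same or decrease.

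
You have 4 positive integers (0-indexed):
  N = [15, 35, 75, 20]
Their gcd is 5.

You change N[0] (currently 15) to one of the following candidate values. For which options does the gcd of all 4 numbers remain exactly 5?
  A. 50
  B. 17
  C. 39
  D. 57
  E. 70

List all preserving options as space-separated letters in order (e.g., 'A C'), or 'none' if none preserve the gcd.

Answer: A E

Derivation:
Old gcd = 5; gcd of others (without N[0]) = 5
New gcd for candidate v: gcd(5, v). Preserves old gcd iff gcd(5, v) = 5.
  Option A: v=50, gcd(5,50)=5 -> preserves
  Option B: v=17, gcd(5,17)=1 -> changes
  Option C: v=39, gcd(5,39)=1 -> changes
  Option D: v=57, gcd(5,57)=1 -> changes
  Option E: v=70, gcd(5,70)=5 -> preserves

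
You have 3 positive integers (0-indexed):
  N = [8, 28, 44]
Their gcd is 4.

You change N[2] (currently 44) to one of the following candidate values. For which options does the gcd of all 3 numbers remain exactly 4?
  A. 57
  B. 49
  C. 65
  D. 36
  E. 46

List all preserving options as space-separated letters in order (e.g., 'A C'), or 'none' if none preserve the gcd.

Old gcd = 4; gcd of others (without N[2]) = 4
New gcd for candidate v: gcd(4, v). Preserves old gcd iff gcd(4, v) = 4.
  Option A: v=57, gcd(4,57)=1 -> changes
  Option B: v=49, gcd(4,49)=1 -> changes
  Option C: v=65, gcd(4,65)=1 -> changes
  Option D: v=36, gcd(4,36)=4 -> preserves
  Option E: v=46, gcd(4,46)=2 -> changes

Answer: D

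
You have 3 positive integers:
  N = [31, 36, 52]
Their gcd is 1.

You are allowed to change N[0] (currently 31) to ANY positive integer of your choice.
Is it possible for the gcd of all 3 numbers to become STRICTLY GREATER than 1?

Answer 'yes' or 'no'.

Answer: yes

Derivation:
Current gcd = 1
gcd of all OTHER numbers (without N[0]=31): gcd([36, 52]) = 4
The new gcd after any change is gcd(4, new_value).
This can be at most 4.
Since 4 > old gcd 1, the gcd CAN increase (e.g., set N[0] = 4).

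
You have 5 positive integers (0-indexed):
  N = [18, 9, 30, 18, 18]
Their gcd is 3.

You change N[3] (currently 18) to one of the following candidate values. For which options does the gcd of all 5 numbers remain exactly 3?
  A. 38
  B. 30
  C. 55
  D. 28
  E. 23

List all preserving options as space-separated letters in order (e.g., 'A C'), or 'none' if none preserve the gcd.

Old gcd = 3; gcd of others (without N[3]) = 3
New gcd for candidate v: gcd(3, v). Preserves old gcd iff gcd(3, v) = 3.
  Option A: v=38, gcd(3,38)=1 -> changes
  Option B: v=30, gcd(3,30)=3 -> preserves
  Option C: v=55, gcd(3,55)=1 -> changes
  Option D: v=28, gcd(3,28)=1 -> changes
  Option E: v=23, gcd(3,23)=1 -> changes

Answer: B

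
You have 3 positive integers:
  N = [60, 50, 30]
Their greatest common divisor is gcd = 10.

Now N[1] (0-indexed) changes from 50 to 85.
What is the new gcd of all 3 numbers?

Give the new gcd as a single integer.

Numbers: [60, 50, 30], gcd = 10
Change: index 1, 50 -> 85
gcd of the OTHER numbers (without index 1): gcd([60, 30]) = 30
New gcd = gcd(g_others, new_val) = gcd(30, 85) = 5

Answer: 5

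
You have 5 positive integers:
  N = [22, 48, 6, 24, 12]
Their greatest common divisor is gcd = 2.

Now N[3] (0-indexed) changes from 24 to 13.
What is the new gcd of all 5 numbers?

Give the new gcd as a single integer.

Answer: 1

Derivation:
Numbers: [22, 48, 6, 24, 12], gcd = 2
Change: index 3, 24 -> 13
gcd of the OTHER numbers (without index 3): gcd([22, 48, 6, 12]) = 2
New gcd = gcd(g_others, new_val) = gcd(2, 13) = 1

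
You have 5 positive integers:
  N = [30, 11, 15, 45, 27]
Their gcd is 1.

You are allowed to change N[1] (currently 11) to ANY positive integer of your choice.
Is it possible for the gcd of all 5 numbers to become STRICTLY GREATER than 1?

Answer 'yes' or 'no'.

Answer: yes

Derivation:
Current gcd = 1
gcd of all OTHER numbers (without N[1]=11): gcd([30, 15, 45, 27]) = 3
The new gcd after any change is gcd(3, new_value).
This can be at most 3.
Since 3 > old gcd 1, the gcd CAN increase (e.g., set N[1] = 3).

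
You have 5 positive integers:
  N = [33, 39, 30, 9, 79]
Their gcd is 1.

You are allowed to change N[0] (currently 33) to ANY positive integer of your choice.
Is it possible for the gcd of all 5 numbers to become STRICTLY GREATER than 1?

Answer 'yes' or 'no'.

Answer: no

Derivation:
Current gcd = 1
gcd of all OTHER numbers (without N[0]=33): gcd([39, 30, 9, 79]) = 1
The new gcd after any change is gcd(1, new_value).
This can be at most 1.
Since 1 = old gcd 1, the gcd can only stay the same or decrease.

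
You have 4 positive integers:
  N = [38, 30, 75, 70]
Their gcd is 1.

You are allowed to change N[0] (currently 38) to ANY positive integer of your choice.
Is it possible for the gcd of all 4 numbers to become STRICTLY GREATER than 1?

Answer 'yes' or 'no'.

Answer: yes

Derivation:
Current gcd = 1
gcd of all OTHER numbers (without N[0]=38): gcd([30, 75, 70]) = 5
The new gcd after any change is gcd(5, new_value).
This can be at most 5.
Since 5 > old gcd 1, the gcd CAN increase (e.g., set N[0] = 5).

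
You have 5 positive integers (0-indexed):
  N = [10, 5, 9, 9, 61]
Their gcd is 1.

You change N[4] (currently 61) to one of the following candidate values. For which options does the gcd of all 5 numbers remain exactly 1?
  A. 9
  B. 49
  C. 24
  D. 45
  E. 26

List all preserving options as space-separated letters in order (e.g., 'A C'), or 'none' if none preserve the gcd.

Old gcd = 1; gcd of others (without N[4]) = 1
New gcd for candidate v: gcd(1, v). Preserves old gcd iff gcd(1, v) = 1.
  Option A: v=9, gcd(1,9)=1 -> preserves
  Option B: v=49, gcd(1,49)=1 -> preserves
  Option C: v=24, gcd(1,24)=1 -> preserves
  Option D: v=45, gcd(1,45)=1 -> preserves
  Option E: v=26, gcd(1,26)=1 -> preserves

Answer: A B C D E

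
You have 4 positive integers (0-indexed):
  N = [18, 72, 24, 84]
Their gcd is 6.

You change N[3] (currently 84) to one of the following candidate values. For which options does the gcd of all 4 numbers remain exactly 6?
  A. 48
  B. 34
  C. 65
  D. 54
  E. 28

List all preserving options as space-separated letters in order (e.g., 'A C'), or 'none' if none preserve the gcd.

Answer: A D

Derivation:
Old gcd = 6; gcd of others (without N[3]) = 6
New gcd for candidate v: gcd(6, v). Preserves old gcd iff gcd(6, v) = 6.
  Option A: v=48, gcd(6,48)=6 -> preserves
  Option B: v=34, gcd(6,34)=2 -> changes
  Option C: v=65, gcd(6,65)=1 -> changes
  Option D: v=54, gcd(6,54)=6 -> preserves
  Option E: v=28, gcd(6,28)=2 -> changes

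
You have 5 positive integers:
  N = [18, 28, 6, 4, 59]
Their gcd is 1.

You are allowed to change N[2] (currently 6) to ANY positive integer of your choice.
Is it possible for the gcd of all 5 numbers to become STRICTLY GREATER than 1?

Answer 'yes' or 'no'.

Answer: no

Derivation:
Current gcd = 1
gcd of all OTHER numbers (without N[2]=6): gcd([18, 28, 4, 59]) = 1
The new gcd after any change is gcd(1, new_value).
This can be at most 1.
Since 1 = old gcd 1, the gcd can only stay the same or decrease.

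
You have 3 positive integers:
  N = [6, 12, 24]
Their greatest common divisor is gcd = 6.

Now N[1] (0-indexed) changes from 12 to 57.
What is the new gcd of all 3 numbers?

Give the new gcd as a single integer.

Answer: 3

Derivation:
Numbers: [6, 12, 24], gcd = 6
Change: index 1, 12 -> 57
gcd of the OTHER numbers (without index 1): gcd([6, 24]) = 6
New gcd = gcd(g_others, new_val) = gcd(6, 57) = 3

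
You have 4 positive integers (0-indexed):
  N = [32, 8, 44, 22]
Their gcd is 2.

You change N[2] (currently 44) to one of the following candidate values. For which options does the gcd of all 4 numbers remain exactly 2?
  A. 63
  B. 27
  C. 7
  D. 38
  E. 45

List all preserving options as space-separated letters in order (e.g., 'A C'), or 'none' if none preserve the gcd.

Old gcd = 2; gcd of others (without N[2]) = 2
New gcd for candidate v: gcd(2, v). Preserves old gcd iff gcd(2, v) = 2.
  Option A: v=63, gcd(2,63)=1 -> changes
  Option B: v=27, gcd(2,27)=1 -> changes
  Option C: v=7, gcd(2,7)=1 -> changes
  Option D: v=38, gcd(2,38)=2 -> preserves
  Option E: v=45, gcd(2,45)=1 -> changes

Answer: D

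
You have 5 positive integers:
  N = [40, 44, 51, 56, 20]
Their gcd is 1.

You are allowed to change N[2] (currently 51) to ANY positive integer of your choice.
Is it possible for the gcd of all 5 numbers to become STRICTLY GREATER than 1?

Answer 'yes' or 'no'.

Current gcd = 1
gcd of all OTHER numbers (without N[2]=51): gcd([40, 44, 56, 20]) = 4
The new gcd after any change is gcd(4, new_value).
This can be at most 4.
Since 4 > old gcd 1, the gcd CAN increase (e.g., set N[2] = 4).

Answer: yes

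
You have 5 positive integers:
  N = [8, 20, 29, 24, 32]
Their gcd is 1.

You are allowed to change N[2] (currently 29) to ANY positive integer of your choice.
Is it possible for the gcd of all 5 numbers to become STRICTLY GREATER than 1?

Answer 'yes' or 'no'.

Answer: yes

Derivation:
Current gcd = 1
gcd of all OTHER numbers (without N[2]=29): gcd([8, 20, 24, 32]) = 4
The new gcd after any change is gcd(4, new_value).
This can be at most 4.
Since 4 > old gcd 1, the gcd CAN increase (e.g., set N[2] = 4).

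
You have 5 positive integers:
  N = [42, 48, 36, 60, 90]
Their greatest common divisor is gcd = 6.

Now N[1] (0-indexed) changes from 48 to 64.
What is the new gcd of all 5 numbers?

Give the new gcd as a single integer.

Numbers: [42, 48, 36, 60, 90], gcd = 6
Change: index 1, 48 -> 64
gcd of the OTHER numbers (without index 1): gcd([42, 36, 60, 90]) = 6
New gcd = gcd(g_others, new_val) = gcd(6, 64) = 2

Answer: 2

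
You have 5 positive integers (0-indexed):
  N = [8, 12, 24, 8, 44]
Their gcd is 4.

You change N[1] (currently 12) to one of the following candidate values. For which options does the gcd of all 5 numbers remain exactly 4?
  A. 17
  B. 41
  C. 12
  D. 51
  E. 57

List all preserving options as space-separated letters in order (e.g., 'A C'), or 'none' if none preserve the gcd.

Answer: C

Derivation:
Old gcd = 4; gcd of others (without N[1]) = 4
New gcd for candidate v: gcd(4, v). Preserves old gcd iff gcd(4, v) = 4.
  Option A: v=17, gcd(4,17)=1 -> changes
  Option B: v=41, gcd(4,41)=1 -> changes
  Option C: v=12, gcd(4,12)=4 -> preserves
  Option D: v=51, gcd(4,51)=1 -> changes
  Option E: v=57, gcd(4,57)=1 -> changes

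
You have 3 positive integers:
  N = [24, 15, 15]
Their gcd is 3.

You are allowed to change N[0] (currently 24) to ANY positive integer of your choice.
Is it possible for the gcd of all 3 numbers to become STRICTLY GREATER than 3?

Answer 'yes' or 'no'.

Answer: yes

Derivation:
Current gcd = 3
gcd of all OTHER numbers (without N[0]=24): gcd([15, 15]) = 15
The new gcd after any change is gcd(15, new_value).
This can be at most 15.
Since 15 > old gcd 3, the gcd CAN increase (e.g., set N[0] = 15).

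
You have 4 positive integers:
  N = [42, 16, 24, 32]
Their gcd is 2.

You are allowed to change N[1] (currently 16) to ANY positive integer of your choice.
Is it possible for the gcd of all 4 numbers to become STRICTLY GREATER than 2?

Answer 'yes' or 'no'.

Current gcd = 2
gcd of all OTHER numbers (without N[1]=16): gcd([42, 24, 32]) = 2
The new gcd after any change is gcd(2, new_value).
This can be at most 2.
Since 2 = old gcd 2, the gcd can only stay the same or decrease.

Answer: no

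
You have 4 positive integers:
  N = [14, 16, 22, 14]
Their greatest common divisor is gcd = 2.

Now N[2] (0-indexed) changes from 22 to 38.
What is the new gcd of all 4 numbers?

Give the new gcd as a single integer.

Answer: 2

Derivation:
Numbers: [14, 16, 22, 14], gcd = 2
Change: index 2, 22 -> 38
gcd of the OTHER numbers (without index 2): gcd([14, 16, 14]) = 2
New gcd = gcd(g_others, new_val) = gcd(2, 38) = 2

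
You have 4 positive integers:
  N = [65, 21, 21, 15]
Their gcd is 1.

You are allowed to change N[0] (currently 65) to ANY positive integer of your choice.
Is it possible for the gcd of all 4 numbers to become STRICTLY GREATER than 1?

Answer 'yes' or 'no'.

Current gcd = 1
gcd of all OTHER numbers (without N[0]=65): gcd([21, 21, 15]) = 3
The new gcd after any change is gcd(3, new_value).
This can be at most 3.
Since 3 > old gcd 1, the gcd CAN increase (e.g., set N[0] = 3).

Answer: yes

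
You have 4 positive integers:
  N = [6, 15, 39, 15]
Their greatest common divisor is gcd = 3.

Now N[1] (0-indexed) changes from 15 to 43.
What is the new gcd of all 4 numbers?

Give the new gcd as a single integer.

Answer: 1

Derivation:
Numbers: [6, 15, 39, 15], gcd = 3
Change: index 1, 15 -> 43
gcd of the OTHER numbers (without index 1): gcd([6, 39, 15]) = 3
New gcd = gcd(g_others, new_val) = gcd(3, 43) = 1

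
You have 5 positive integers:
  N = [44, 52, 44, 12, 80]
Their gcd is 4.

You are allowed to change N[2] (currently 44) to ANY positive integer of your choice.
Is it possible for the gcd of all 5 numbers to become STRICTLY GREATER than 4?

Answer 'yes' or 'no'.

Current gcd = 4
gcd of all OTHER numbers (without N[2]=44): gcd([44, 52, 12, 80]) = 4
The new gcd after any change is gcd(4, new_value).
This can be at most 4.
Since 4 = old gcd 4, the gcd can only stay the same or decrease.

Answer: no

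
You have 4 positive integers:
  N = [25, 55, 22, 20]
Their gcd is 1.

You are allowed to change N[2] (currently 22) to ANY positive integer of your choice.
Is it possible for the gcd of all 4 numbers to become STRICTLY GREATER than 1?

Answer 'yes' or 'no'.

Answer: yes

Derivation:
Current gcd = 1
gcd of all OTHER numbers (without N[2]=22): gcd([25, 55, 20]) = 5
The new gcd after any change is gcd(5, new_value).
This can be at most 5.
Since 5 > old gcd 1, the gcd CAN increase (e.g., set N[2] = 5).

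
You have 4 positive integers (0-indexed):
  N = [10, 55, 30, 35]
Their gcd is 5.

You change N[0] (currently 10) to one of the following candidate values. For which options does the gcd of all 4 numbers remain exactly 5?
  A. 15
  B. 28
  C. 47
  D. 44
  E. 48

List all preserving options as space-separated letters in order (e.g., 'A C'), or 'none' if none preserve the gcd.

Answer: A

Derivation:
Old gcd = 5; gcd of others (without N[0]) = 5
New gcd for candidate v: gcd(5, v). Preserves old gcd iff gcd(5, v) = 5.
  Option A: v=15, gcd(5,15)=5 -> preserves
  Option B: v=28, gcd(5,28)=1 -> changes
  Option C: v=47, gcd(5,47)=1 -> changes
  Option D: v=44, gcd(5,44)=1 -> changes
  Option E: v=48, gcd(5,48)=1 -> changes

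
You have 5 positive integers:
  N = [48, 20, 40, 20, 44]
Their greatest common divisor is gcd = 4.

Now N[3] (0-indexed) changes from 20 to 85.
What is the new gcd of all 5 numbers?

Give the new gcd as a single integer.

Numbers: [48, 20, 40, 20, 44], gcd = 4
Change: index 3, 20 -> 85
gcd of the OTHER numbers (without index 3): gcd([48, 20, 40, 44]) = 4
New gcd = gcd(g_others, new_val) = gcd(4, 85) = 1

Answer: 1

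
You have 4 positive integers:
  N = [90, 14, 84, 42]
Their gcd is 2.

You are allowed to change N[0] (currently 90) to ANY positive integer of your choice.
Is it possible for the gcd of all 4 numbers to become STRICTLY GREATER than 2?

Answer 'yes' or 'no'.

Current gcd = 2
gcd of all OTHER numbers (without N[0]=90): gcd([14, 84, 42]) = 14
The new gcd after any change is gcd(14, new_value).
This can be at most 14.
Since 14 > old gcd 2, the gcd CAN increase (e.g., set N[0] = 14).

Answer: yes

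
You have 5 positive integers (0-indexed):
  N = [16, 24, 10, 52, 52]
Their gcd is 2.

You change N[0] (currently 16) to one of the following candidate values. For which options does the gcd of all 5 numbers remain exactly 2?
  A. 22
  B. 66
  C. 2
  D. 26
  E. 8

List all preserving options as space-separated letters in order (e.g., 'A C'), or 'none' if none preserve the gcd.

Old gcd = 2; gcd of others (without N[0]) = 2
New gcd for candidate v: gcd(2, v). Preserves old gcd iff gcd(2, v) = 2.
  Option A: v=22, gcd(2,22)=2 -> preserves
  Option B: v=66, gcd(2,66)=2 -> preserves
  Option C: v=2, gcd(2,2)=2 -> preserves
  Option D: v=26, gcd(2,26)=2 -> preserves
  Option E: v=8, gcd(2,8)=2 -> preserves

Answer: A B C D E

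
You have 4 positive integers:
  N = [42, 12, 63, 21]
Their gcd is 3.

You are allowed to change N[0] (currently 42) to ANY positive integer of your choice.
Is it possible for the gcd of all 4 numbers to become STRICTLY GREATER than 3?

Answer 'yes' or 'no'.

Current gcd = 3
gcd of all OTHER numbers (without N[0]=42): gcd([12, 63, 21]) = 3
The new gcd after any change is gcd(3, new_value).
This can be at most 3.
Since 3 = old gcd 3, the gcd can only stay the same or decrease.

Answer: no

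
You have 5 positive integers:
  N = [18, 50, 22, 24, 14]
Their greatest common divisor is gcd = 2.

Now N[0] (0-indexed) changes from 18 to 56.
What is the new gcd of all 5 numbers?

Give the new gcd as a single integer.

Answer: 2

Derivation:
Numbers: [18, 50, 22, 24, 14], gcd = 2
Change: index 0, 18 -> 56
gcd of the OTHER numbers (without index 0): gcd([50, 22, 24, 14]) = 2
New gcd = gcd(g_others, new_val) = gcd(2, 56) = 2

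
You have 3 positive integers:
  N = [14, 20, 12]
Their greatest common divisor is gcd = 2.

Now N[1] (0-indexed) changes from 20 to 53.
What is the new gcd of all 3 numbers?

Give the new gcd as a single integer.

Numbers: [14, 20, 12], gcd = 2
Change: index 1, 20 -> 53
gcd of the OTHER numbers (without index 1): gcd([14, 12]) = 2
New gcd = gcd(g_others, new_val) = gcd(2, 53) = 1

Answer: 1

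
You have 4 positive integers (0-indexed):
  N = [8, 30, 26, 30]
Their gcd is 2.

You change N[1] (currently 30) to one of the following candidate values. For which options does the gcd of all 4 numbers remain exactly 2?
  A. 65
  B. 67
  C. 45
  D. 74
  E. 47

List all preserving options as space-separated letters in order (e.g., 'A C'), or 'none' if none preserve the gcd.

Old gcd = 2; gcd of others (without N[1]) = 2
New gcd for candidate v: gcd(2, v). Preserves old gcd iff gcd(2, v) = 2.
  Option A: v=65, gcd(2,65)=1 -> changes
  Option B: v=67, gcd(2,67)=1 -> changes
  Option C: v=45, gcd(2,45)=1 -> changes
  Option D: v=74, gcd(2,74)=2 -> preserves
  Option E: v=47, gcd(2,47)=1 -> changes

Answer: D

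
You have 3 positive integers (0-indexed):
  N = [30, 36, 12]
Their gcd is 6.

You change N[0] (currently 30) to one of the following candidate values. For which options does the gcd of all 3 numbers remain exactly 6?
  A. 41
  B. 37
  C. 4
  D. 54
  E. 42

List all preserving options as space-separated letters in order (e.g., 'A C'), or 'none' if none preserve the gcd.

Old gcd = 6; gcd of others (without N[0]) = 12
New gcd for candidate v: gcd(12, v). Preserves old gcd iff gcd(12, v) = 6.
  Option A: v=41, gcd(12,41)=1 -> changes
  Option B: v=37, gcd(12,37)=1 -> changes
  Option C: v=4, gcd(12,4)=4 -> changes
  Option D: v=54, gcd(12,54)=6 -> preserves
  Option E: v=42, gcd(12,42)=6 -> preserves

Answer: D E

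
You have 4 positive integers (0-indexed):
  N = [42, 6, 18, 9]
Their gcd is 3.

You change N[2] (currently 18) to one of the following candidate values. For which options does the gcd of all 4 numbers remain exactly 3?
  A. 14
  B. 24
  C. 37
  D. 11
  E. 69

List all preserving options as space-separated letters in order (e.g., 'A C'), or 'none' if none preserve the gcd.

Old gcd = 3; gcd of others (without N[2]) = 3
New gcd for candidate v: gcd(3, v). Preserves old gcd iff gcd(3, v) = 3.
  Option A: v=14, gcd(3,14)=1 -> changes
  Option B: v=24, gcd(3,24)=3 -> preserves
  Option C: v=37, gcd(3,37)=1 -> changes
  Option D: v=11, gcd(3,11)=1 -> changes
  Option E: v=69, gcd(3,69)=3 -> preserves

Answer: B E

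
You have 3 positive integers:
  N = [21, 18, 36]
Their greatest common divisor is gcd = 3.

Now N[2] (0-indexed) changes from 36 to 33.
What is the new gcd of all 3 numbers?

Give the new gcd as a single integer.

Answer: 3

Derivation:
Numbers: [21, 18, 36], gcd = 3
Change: index 2, 36 -> 33
gcd of the OTHER numbers (without index 2): gcd([21, 18]) = 3
New gcd = gcd(g_others, new_val) = gcd(3, 33) = 3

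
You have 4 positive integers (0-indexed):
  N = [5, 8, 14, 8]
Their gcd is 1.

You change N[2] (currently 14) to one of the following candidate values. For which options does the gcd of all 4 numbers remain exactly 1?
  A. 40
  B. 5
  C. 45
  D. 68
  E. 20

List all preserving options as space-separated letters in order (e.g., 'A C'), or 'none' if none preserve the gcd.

Old gcd = 1; gcd of others (without N[2]) = 1
New gcd for candidate v: gcd(1, v). Preserves old gcd iff gcd(1, v) = 1.
  Option A: v=40, gcd(1,40)=1 -> preserves
  Option B: v=5, gcd(1,5)=1 -> preserves
  Option C: v=45, gcd(1,45)=1 -> preserves
  Option D: v=68, gcd(1,68)=1 -> preserves
  Option E: v=20, gcd(1,20)=1 -> preserves

Answer: A B C D E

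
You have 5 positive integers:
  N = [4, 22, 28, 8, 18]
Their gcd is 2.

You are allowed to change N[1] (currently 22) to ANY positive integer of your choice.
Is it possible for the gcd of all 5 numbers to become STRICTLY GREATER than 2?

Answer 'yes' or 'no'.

Current gcd = 2
gcd of all OTHER numbers (without N[1]=22): gcd([4, 28, 8, 18]) = 2
The new gcd after any change is gcd(2, new_value).
This can be at most 2.
Since 2 = old gcd 2, the gcd can only stay the same or decrease.

Answer: no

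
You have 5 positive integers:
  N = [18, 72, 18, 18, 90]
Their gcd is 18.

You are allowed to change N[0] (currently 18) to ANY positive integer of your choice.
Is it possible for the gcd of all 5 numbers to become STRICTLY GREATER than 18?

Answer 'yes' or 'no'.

Current gcd = 18
gcd of all OTHER numbers (without N[0]=18): gcd([72, 18, 18, 90]) = 18
The new gcd after any change is gcd(18, new_value).
This can be at most 18.
Since 18 = old gcd 18, the gcd can only stay the same or decrease.

Answer: no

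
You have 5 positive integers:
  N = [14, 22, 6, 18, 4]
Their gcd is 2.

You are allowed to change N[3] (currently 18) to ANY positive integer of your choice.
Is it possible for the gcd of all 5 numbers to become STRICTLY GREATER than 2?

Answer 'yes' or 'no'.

Current gcd = 2
gcd of all OTHER numbers (without N[3]=18): gcd([14, 22, 6, 4]) = 2
The new gcd after any change is gcd(2, new_value).
This can be at most 2.
Since 2 = old gcd 2, the gcd can only stay the same or decrease.

Answer: no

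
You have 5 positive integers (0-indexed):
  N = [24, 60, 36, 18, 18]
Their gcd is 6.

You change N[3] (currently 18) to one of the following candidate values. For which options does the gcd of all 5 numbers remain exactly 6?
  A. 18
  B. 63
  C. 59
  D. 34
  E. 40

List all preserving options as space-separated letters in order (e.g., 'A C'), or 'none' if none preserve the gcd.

Old gcd = 6; gcd of others (without N[3]) = 6
New gcd for candidate v: gcd(6, v). Preserves old gcd iff gcd(6, v) = 6.
  Option A: v=18, gcd(6,18)=6 -> preserves
  Option B: v=63, gcd(6,63)=3 -> changes
  Option C: v=59, gcd(6,59)=1 -> changes
  Option D: v=34, gcd(6,34)=2 -> changes
  Option E: v=40, gcd(6,40)=2 -> changes

Answer: A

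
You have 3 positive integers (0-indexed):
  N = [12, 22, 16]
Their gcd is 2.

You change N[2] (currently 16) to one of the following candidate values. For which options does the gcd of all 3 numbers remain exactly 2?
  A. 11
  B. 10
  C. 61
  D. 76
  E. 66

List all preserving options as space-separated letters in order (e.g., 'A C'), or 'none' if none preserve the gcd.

Old gcd = 2; gcd of others (without N[2]) = 2
New gcd for candidate v: gcd(2, v). Preserves old gcd iff gcd(2, v) = 2.
  Option A: v=11, gcd(2,11)=1 -> changes
  Option B: v=10, gcd(2,10)=2 -> preserves
  Option C: v=61, gcd(2,61)=1 -> changes
  Option D: v=76, gcd(2,76)=2 -> preserves
  Option E: v=66, gcd(2,66)=2 -> preserves

Answer: B D E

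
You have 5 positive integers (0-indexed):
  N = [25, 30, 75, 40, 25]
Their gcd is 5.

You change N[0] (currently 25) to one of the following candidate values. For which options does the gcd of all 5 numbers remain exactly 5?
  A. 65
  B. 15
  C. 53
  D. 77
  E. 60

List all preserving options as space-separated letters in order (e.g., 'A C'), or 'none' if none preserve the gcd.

Old gcd = 5; gcd of others (without N[0]) = 5
New gcd for candidate v: gcd(5, v). Preserves old gcd iff gcd(5, v) = 5.
  Option A: v=65, gcd(5,65)=5 -> preserves
  Option B: v=15, gcd(5,15)=5 -> preserves
  Option C: v=53, gcd(5,53)=1 -> changes
  Option D: v=77, gcd(5,77)=1 -> changes
  Option E: v=60, gcd(5,60)=5 -> preserves

Answer: A B E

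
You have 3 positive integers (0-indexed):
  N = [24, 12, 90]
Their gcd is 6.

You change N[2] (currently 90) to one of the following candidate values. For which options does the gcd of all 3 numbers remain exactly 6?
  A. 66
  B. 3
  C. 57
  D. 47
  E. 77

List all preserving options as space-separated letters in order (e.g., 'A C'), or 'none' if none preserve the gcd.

Old gcd = 6; gcd of others (without N[2]) = 12
New gcd for candidate v: gcd(12, v). Preserves old gcd iff gcd(12, v) = 6.
  Option A: v=66, gcd(12,66)=6 -> preserves
  Option B: v=3, gcd(12,3)=3 -> changes
  Option C: v=57, gcd(12,57)=3 -> changes
  Option D: v=47, gcd(12,47)=1 -> changes
  Option E: v=77, gcd(12,77)=1 -> changes

Answer: A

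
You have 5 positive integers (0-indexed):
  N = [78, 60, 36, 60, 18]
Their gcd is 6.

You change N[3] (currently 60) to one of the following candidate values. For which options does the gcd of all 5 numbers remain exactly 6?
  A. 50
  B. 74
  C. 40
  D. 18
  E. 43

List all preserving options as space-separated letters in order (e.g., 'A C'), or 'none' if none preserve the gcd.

Answer: D

Derivation:
Old gcd = 6; gcd of others (without N[3]) = 6
New gcd for candidate v: gcd(6, v). Preserves old gcd iff gcd(6, v) = 6.
  Option A: v=50, gcd(6,50)=2 -> changes
  Option B: v=74, gcd(6,74)=2 -> changes
  Option C: v=40, gcd(6,40)=2 -> changes
  Option D: v=18, gcd(6,18)=6 -> preserves
  Option E: v=43, gcd(6,43)=1 -> changes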